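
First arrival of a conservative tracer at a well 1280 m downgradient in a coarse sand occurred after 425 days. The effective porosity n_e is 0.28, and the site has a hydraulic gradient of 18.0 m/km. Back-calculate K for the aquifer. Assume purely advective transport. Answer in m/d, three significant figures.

v = L / t = 1280 / 425 = 3.012 m/d
K = v · n / i = 3.012 × 0.28 / 0.018 = 46.8 m/d

46.8 m/d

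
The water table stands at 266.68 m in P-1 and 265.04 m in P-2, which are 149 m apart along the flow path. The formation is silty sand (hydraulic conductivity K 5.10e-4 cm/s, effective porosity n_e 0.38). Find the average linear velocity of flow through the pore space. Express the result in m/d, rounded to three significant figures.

0.0128 m/d

Hydraulic gradient i = (266.68 − 265.04) / 149 = 1.64 / 149 = 0.01101
K = 5.10e-4 cm/s × 864 = 0.4406 m/d
Darcy flux q = K·i = 0.4406 × 0.01101 = 0.004850 m/d
Seepage velocity v = q / n = 0.004850 / 0.38 = 0.01276 m/d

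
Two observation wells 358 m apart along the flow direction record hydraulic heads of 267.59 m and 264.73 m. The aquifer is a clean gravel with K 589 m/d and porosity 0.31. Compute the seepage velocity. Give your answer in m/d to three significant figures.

15.2 m/d

Hydraulic gradient i = (267.59 − 264.73) / 358 = 2.86 / 358 = 0.007989
Specific discharge q = 589 × 0.007989 = 4.705 m/d
Seepage velocity v = q / n = 4.705 / 0.31 = 15.18 m/d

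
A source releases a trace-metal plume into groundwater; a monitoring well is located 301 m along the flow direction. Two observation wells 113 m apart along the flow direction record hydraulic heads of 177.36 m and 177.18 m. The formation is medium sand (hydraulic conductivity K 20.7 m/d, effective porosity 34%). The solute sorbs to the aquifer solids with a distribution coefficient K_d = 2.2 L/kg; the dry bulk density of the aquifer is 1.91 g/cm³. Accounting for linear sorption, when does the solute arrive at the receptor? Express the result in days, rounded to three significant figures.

41500 days

Hydraulic gradient i = (177.36 − 177.18) / 113 = 0.18 / 113 = 0.001593
Darcy flux q = K·i = 20.7 × 0.001593 = 0.03297 m/d
v = Ki/n = 20.7·0.001593/0.34 = 0.09698 m/d
Retardation R = 1 + ρ_b·K_d/n = 1 + 1.91×2.2/0.34 = 13.36
Contaminant velocity v_c = v/R = 0.09698/13.36 = 0.007260 m/d
t = L/v_c = 301/0.007260 = 41460 d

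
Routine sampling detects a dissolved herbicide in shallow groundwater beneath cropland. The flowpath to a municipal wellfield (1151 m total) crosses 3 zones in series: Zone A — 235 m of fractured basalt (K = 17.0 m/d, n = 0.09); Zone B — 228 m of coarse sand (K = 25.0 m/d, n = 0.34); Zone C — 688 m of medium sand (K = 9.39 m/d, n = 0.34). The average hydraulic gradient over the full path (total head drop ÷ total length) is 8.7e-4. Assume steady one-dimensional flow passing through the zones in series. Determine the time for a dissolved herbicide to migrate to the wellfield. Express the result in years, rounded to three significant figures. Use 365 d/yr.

87.5 years

Continuity: the same q passes through each zone, so ΔH = q·Σ(L_j/K_j) — the zones act as resistances in series.
Σ(L/K) = 235/17.0 + 228/25.0 + 688/9.39 = 13.82 + 9.120 + 73.27 = 96.21 d
K_eq = L_total / Σ(L/K) = 1151 / 96.21 = 11.96 m/d
q = K_eq · i = 11.96 × 8.7e-4 = 0.01041 m/d (same in every zone)
Zone A: v = q/n = 0.01041/0.09 = 0.1156 m/d → t_A = 235/0.1156 = 2032 d
Zone B: v = q/n = 0.01041/0.34 = 0.03061 m/d → t_B = 228/0.03061 = 7448 d
Zone C: v = q/n = 0.01041/0.34 = 0.03061 m/d → t_C = 688/0.03061 = 22480 d
Total t = 2032 + 7448 + 22480 = 31960 d
   = 31960 / 365 = 87.5 yr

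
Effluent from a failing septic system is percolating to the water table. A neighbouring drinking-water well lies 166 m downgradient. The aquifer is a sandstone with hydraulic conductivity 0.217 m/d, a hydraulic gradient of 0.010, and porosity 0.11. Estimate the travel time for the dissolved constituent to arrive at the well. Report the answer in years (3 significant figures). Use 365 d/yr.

q = Ki = 0.217 × 0.010 = 0.002170 m/d
v_s = q/n_e = 0.002170/0.11 = 0.01973 m/d
t = L / v = 166 / 0.01973 = 8415 d
   = 8415 / 365 = 23.1 yr

23.1 years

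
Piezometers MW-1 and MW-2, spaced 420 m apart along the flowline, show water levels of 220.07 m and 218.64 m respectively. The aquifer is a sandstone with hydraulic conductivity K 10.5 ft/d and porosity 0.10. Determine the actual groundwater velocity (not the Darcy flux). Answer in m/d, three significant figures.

Hydraulic gradient i = (220.07 − 218.64) / 420 = 1.43 / 420 = 0.003405
K = 10.5 ft/d × 0.3048 = 3.200 m/d
Darcy flux q = K·i = 3.200 × 0.003405 = 0.01090 m/d
Average linear velocity = 0.01090 / 0.10 = 0.1090 m/d

0.109 m/d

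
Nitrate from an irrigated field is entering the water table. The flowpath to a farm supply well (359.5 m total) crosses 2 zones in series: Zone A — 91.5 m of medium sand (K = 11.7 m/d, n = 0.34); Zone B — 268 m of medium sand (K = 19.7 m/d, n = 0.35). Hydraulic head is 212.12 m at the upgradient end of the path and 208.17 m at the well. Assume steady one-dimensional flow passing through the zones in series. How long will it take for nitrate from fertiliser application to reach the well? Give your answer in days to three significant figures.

Total head drop ΔH = 212.12 − 208.17 = 3.95 m
Continuity: the same q passes through each zone, so ΔH = q·Σ(L_j/K_j) — the zones act as resistances in series.
Σ(L/K) = 91.5/11.7 + 268/19.7 = 7.821 + 13.60 = 21.42 d
q = ΔH / Σ(L/K) = 3.95 / 21.42 = 0.1844 m/d (same in every zone)
Zone A: v = q/n = 0.1844/0.34 = 0.5423 m/d → t_A = 91.5/0.5423 = 168.7 d
Zone B: v = q/n = 0.1844/0.35 = 0.5268 m/d → t_B = 268/0.5268 = 508.8 d
Total t = 168.7 + 508.8 = 677.5 d

678 days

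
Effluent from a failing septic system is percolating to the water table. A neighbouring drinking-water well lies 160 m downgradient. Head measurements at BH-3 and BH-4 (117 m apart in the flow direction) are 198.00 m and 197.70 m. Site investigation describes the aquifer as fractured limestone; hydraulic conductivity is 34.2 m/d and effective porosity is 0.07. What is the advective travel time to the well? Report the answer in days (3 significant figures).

128 days

Hydraulic gradient i = (198.00 − 197.70) / 117 = 0.30 / 117 = 0.002564
Specific discharge q = 34.2 × 0.002564 = 0.08769 m/d
Average linear velocity = 0.08769 / 0.07 = 1.253 m/d
t = L / v = 160 / 1.253 = 127.7 d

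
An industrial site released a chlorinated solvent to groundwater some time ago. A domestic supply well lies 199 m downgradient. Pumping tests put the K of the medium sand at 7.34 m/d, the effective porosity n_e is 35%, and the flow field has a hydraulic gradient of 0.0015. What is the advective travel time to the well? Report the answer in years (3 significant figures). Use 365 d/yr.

Specific discharge q = 7.34 × 0.0015 = 0.01101 m/d
v_s = q/n_e = 0.01101/0.35 = 0.03146 m/d
t = L / v = 199 / 0.03146 = 6326 d
   = 6326 / 365 = 17.3 yr

17.3 years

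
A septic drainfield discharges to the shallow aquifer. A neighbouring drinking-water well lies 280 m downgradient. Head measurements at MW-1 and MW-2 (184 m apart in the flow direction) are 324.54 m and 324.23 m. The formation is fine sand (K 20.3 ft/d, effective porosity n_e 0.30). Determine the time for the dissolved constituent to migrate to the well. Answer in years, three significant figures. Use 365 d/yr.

22.1 years

Hydraulic gradient i = (324.54 − 324.23) / 184 = 0.31 / 184 = 0.001685
K = 20.3 ft/d × 0.3048 = 6.187 m/d
Specific discharge q = 6.187 × 0.001685 = 0.01042 m/d
v = Ki/n = 6.187·0.001685/0.30 = 0.03475 m/d
t = L / v = 280 / 0.03475 = 8058 d
   = 8058 / 365 = 22.1 yr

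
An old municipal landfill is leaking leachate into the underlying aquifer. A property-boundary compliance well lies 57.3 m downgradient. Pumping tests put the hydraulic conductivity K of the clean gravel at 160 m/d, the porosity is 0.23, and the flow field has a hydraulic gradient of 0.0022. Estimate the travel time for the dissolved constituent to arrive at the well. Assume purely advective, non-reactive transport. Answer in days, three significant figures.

Darcy flux q = K·i = 160 × 0.0022 = 0.3520 m/d
Average linear velocity = 0.3520 / 0.23 = 1.530 m/d
t = L / v = 57.3 / 1.530 = 37.44 d

37.4 days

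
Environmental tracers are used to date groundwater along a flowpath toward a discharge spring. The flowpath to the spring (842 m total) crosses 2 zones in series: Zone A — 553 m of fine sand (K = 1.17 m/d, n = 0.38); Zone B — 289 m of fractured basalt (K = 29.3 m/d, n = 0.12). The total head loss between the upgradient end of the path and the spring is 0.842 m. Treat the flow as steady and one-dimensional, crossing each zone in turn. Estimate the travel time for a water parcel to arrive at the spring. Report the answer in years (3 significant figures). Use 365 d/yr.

384 years

Steady 1-D flow in series ⇒ the Darcy flux q is identical in every zone and the zone head losses add (resistances L/K in series).
Σ(L/K) = 553/1.17 + 289/29.3 = 472.6 + 9.863 = 482.5 d
q = ΔH / Σ(L/K) = 0.842 / 482.5 = 0.001745 m/d (same in every zone)
Zone A: v = q/n = 0.001745/0.38 = 0.004592 m/d → t_A = 553/0.004592 = 120400 d
Zone B: v = q/n = 0.001745/0.12 = 0.01454 m/d → t_B = 289/0.01454 = 19870 d
Total t = 120400 + 19870 = 140300 d
   = 140300 / 365 = 384 yr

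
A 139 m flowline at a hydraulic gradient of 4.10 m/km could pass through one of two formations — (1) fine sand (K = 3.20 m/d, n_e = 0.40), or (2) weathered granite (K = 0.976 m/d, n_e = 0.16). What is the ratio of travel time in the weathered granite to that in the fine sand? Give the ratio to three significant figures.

1.31

Unit 1 (fine sand): v = 3.20×0.0041/0.40 = 0.03280 m/d, t = 139/0.03280 = 4238 d
Unit 2 (weathered granite): v = 0.976×0.0041/0.16 = 0.02501 m/d, t = 139/0.02501 = 5558 d
t(weathered granite) / t(fine sand) = 5558/4238 = 1.31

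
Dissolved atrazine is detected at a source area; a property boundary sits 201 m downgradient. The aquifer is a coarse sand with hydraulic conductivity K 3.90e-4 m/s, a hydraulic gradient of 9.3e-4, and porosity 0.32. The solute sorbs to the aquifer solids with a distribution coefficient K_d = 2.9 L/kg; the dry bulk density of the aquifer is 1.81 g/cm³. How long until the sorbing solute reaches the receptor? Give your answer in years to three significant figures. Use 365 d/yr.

97.9 years

K = 3.90e-4 m/s × 86400 s/d = 33.70 m/d
Specific discharge q = 33.70 × 9.3e-4 = 0.03134 m/d
Seepage velocity v = q / n = 0.03134 / 0.32 = 0.09793 m/d
Retardation R = 1 + ρ_b·K_d/n = 1 + 1.81×2.9/0.32 = 17.40
Contaminant velocity v_c = v/R = 0.09793/17.40 = 0.005627 m/d
t = L/v_c = 201/0.005627 = 35720 d
   = 35720/365 = 97.9 yr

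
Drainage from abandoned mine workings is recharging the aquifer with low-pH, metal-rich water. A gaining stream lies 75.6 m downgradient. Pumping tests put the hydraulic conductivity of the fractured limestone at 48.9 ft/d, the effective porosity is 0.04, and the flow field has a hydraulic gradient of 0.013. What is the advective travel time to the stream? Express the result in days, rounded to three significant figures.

K = 48.9 ft/d × 0.3048 = 14.90 m/d
Specific discharge q = 14.90 × 0.013 = 0.1938 m/d
Seepage velocity v = q / n = 0.1938 / 0.04 = 4.844 m/d
t = L / v = 75.6 / 4.844 = 15.61 d

15.6 days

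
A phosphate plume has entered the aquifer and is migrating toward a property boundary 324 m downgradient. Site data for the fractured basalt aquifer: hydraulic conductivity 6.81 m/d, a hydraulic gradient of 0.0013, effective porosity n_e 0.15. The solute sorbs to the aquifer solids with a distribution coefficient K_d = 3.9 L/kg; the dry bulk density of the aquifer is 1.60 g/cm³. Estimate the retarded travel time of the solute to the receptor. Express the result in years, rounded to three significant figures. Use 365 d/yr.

Specific discharge q = 6.81 × 0.0013 = 0.008853 m/d
Average linear velocity = 0.008853 / 0.15 = 0.05902 m/d
Retardation R = 1 + ρ_b·K_d/n = 1 + 1.60×3.9/0.15 = 42.60
Contaminant velocity v_c = v/R = 0.05902/42.60 = 0.001385 m/d
t = L/v_c = 324/0.001385 = 233900 d
   = 233900/365 = 641 yr

641 years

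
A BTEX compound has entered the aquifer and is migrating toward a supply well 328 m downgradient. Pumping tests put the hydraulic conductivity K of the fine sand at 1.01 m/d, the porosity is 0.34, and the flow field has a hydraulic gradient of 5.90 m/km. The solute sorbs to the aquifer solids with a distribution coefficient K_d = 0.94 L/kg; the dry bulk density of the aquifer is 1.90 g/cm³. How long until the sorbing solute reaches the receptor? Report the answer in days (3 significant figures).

Specific discharge q = 1.01 × 0.0059 = 0.005959 m/d
Average linear velocity = 0.005959 / 0.34 = 0.01753 m/d
Retardation R = 1 + ρ_b·K_d/n = 1 + 1.90×0.94/0.34 = 6.253
Contaminant velocity v_c = v/R = 0.01753/6.253 = 0.002803 m/d
t = L/v_c = 328/0.002803 = 117000 d

117000 days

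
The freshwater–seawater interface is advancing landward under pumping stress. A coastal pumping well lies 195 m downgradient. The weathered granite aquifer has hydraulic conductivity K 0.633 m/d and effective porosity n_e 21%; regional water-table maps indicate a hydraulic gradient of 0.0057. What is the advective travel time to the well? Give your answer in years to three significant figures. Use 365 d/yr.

31.1 years

Specific discharge q = 0.633 × 0.0057 = 0.003608 m/d
Average linear velocity = 0.003608 / 0.21 = 0.01718 m/d
t = L / v = 195 / 0.01718 = 11350 d
   = 11350 / 365 = 31.1 yr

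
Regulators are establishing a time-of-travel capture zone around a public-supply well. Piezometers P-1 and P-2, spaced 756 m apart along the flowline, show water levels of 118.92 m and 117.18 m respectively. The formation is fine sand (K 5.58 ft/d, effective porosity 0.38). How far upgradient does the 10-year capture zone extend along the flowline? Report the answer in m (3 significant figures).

37.6 m

Hydraulic gradient i = (118.92 − 117.18) / 756 = 1.74 / 756 = 0.002302
K = 5.58 ft/d × 0.3048 = 1.701 m/d
q = Ki = 1.701 × 0.002302 = 0.003915 m/d
Seepage velocity v = q / n = 0.003915 / 0.38 = 0.01030 m/d
T = 10 yr × 365 = 3650 d
L = v × T = 0.01030 × 3650 = 37.60 m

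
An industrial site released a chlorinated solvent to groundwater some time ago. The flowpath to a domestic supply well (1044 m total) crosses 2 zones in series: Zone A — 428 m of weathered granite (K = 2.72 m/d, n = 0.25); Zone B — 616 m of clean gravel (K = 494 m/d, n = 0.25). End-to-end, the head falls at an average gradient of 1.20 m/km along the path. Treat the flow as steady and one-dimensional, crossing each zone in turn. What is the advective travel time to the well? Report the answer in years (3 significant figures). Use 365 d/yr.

90.5 years

For zones in series the flux q is common to all zones; the equivalent conductivity is the harmonic (thickness-weighted) mean, K_eq = L_total / Σ(L_j/K_j).
Σ(L/K) = 428/2.72 + 616/494 = 157.4 + 1.247 = 158.6 d
K_eq = L_total / Σ(L/K) = 1044 / 158.6 = 6.583 m/d
q = K_eq · i = 6.583 × 0.0012 = 0.007899 m/d (same in every zone)
Zone A: v = q/n = 0.007899/0.25 = 0.03160 m/d → t_A = 428/0.03160 = 13550 d
Zone B: v = q/n = 0.007899/0.25 = 0.03160 m/d → t_B = 616/0.03160 = 19500 d
Total t = 13550 + 19500 = 33040 d
   = 33040 / 365 = 90.5 yr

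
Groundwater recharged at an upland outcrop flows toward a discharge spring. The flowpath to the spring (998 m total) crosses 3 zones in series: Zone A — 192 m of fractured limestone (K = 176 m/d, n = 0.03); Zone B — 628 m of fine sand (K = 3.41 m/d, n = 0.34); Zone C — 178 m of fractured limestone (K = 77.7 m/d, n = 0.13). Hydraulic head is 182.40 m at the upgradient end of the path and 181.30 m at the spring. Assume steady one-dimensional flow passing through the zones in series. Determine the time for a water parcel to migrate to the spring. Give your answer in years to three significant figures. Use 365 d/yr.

Total head drop ΔH = 182.40 − 181.30 = 1.10 m
Continuity: the same q passes through each zone, so ΔH = q·Σ(L_j/K_j) — the zones act as resistances in series.
Σ(L/K) = 192/176 + 628/3.41 + 178/77.7 = 1.091 + 184.2 + 2.291 = 187.5 d
q = ΔH / Σ(L/K) = 1.10 / 187.5 = 0.005865 m/d (same in every zone)
Zone A: v = q/n = 0.005865/0.03 = 0.1955 m/d → t_A = 192/0.1955 = 982.1 d
Zone B: v = q/n = 0.005865/0.34 = 0.01725 m/d → t_B = 628/0.01725 = 36400 d
Zone C: v = q/n = 0.005865/0.13 = 0.04512 m/d → t_C = 178/0.04512 = 3945 d
Total t = 982.1 + 36400 + 3945 = 41330 d
   = 41330 / 365 = 113 yr

113 years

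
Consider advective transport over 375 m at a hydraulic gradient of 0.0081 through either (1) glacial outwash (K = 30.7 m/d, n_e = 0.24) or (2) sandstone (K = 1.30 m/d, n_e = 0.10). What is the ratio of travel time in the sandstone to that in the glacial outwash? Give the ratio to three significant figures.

9.84

Unit 1 (glacial outwash): v = 30.7×0.0081/0.24 = 1.036 m/d, t = 375/1.036 = 361.9 d
Unit 2 (sandstone): v = 1.30×0.0081/0.10 = 0.1053 m/d, t = 375/0.1053 = 3561 d
t(sandstone) / t(glacial outwash) = 3561/361.9 = 9.84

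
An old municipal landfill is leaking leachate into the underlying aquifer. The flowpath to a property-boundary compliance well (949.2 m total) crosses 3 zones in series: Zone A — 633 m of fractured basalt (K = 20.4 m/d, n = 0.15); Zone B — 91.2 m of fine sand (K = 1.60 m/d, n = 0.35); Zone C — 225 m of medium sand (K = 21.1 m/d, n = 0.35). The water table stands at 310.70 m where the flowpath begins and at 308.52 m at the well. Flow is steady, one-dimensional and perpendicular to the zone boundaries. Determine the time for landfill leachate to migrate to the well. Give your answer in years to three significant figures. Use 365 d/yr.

Total head drop ΔH = 310.70 − 308.52 = 2.18 m
Continuity: the same q passes through each zone, so ΔH = q·Σ(L_j/K_j) — the zones act as resistances in series.
Σ(L/K) = 633/20.4 + 91.2/1.60 + 225/21.1 = 31.03 + 57.00 + 10.66 = 98.69 d
q = ΔH / Σ(L/K) = 2.18 / 98.69 = 0.02209 m/d (same in every zone)
Zone A: v = q/n = 0.02209/0.15 = 0.1473 m/d → t_A = 633/0.1473 = 4299 d
Zone B: v = q/n = 0.02209/0.35 = 0.06311 m/d → t_B = 91.2/0.06311 = 1445 d
Zone C: v = q/n = 0.02209/0.35 = 0.06311 m/d → t_C = 225/0.06311 = 3565 d
Total t = 4299 + 1445 + 3565 = 9309 d
   = 9309 / 365 = 25.5 yr

25.5 years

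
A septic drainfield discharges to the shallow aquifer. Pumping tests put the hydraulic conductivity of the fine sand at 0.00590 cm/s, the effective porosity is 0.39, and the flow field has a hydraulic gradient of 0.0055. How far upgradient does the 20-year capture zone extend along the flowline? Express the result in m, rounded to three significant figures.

525 m

K = 0.00590 cm/s × 864 = 5.098 m/d
q = Ki = 5.098 × 0.0055 = 0.02804 m/d
Seepage velocity v = q / n = 0.02804 / 0.39 = 0.07189 m/d
T = 20 yr × 365 = 7300 d
L = v × T = 0.07189 × 7300 = 524.8 m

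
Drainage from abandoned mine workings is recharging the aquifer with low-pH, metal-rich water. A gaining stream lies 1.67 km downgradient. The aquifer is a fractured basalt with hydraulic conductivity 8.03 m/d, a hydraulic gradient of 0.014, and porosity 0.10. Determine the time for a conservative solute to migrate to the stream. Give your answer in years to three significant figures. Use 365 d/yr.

4.07 years

q = Ki = 8.03 × 0.014 = 0.1124 m/d
Average linear velocity = 0.1124 / 0.10 = 1.124 m/d
L = 1.67 km = 1670 m
t = L / v = 1670 / 1.124 = 1486 d
   = 1486 / 365 = 4.07 yr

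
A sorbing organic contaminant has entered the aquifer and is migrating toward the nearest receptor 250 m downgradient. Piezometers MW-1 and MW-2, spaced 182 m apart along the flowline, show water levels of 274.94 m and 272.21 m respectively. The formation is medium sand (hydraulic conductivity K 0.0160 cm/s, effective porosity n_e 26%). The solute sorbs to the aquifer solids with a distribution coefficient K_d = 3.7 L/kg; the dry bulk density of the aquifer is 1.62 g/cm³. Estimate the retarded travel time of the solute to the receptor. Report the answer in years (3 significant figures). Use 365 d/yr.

Hydraulic gradient i = (274.94 − 272.21) / 182 = 2.73 / 182 = 0.01500
K = 0.0160 cm/s × 864 = 13.82 m/d
Darcy flux q = K·i = 13.82 × 0.01500 = 0.2074 m/d
Seepage velocity v = q / n = 0.2074 / 0.26 = 0.7975 m/d
Retardation R = 1 + ρ_b·K_d/n = 1 + 1.62×3.7/0.26 = 24.05
Contaminant velocity v_c = v/R = 0.7975/24.05 = 0.03316 m/d
t = L/v_c = 250/0.03316 = 7540 d
   = 7540/365 = 20.7 yr

20.7 years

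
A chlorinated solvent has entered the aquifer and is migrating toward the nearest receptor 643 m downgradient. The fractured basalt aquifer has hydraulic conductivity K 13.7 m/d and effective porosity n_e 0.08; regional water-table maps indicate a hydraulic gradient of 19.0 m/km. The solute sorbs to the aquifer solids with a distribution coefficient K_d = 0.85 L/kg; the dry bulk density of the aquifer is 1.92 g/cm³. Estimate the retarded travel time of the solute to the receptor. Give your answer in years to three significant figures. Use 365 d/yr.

q = Ki = 13.7 × 0.019 = 0.2603 m/d
v = Ki/n = 13.7·0.019/0.08 = 3.254 m/d
Retardation R = 1 + ρ_b·K_d/n = 1 + 1.92×0.85/0.08 = 21.40
Contaminant velocity v_c = v/R = 3.254/21.40 = 0.1520 m/d
t = L/v_c = 643/0.1520 = 4229 d
   = 4229/365 = 11.6 yr

11.6 years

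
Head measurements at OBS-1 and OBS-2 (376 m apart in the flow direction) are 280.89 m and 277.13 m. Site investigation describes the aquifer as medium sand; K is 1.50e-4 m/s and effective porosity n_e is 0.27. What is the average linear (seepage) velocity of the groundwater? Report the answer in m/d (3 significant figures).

Hydraulic gradient i = (280.89 − 277.13) / 376 = 3.76 / 376 = 0.01000
K = 1.50e-4 m/s × 86400 s/d = 12.96 m/d
q = Ki = 12.96 × 0.01000 = 0.1296 m/d
v = Ki/n = 12.96·0.01000/0.27 = 0.4800 m/d

0.480 m/d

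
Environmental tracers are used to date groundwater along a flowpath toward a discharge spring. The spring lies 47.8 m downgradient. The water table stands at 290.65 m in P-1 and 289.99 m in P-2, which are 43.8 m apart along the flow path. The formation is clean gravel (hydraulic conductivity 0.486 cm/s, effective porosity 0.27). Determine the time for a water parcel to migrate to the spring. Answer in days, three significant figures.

Hydraulic gradient i = (290.65 − 289.99) / 43.8 = 0.66 / 43.8 = 0.01507
K = 0.486 cm/s × 864 = 419.9 m/d
Darcy flux q = K·i = 419.9 × 0.01507 = 6.327 m/d
v = Ki/n = 419.9·0.01507/0.27 = 23.43 m/d
t = L / v = 47.8 / 23.43 = 2.040 d

2.04 days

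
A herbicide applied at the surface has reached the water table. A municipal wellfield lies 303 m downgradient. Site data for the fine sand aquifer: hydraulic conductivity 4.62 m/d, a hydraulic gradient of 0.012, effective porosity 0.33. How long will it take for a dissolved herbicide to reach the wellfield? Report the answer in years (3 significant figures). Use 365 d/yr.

4.94 years

Darcy flux q = K·i = 4.62 × 0.012 = 0.05544 m/d
v = Ki/n = 4.62·0.012/0.33 = 0.1680 m/d
t = L / v = 303 / 0.1680 = 1804 d
   = 1804 / 365 = 4.94 yr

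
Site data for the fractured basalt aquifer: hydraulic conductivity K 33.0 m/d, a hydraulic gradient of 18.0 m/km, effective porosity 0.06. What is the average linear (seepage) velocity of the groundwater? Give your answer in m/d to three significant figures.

9.90 m/d

Darcy flux q = K·i = 33.0 × 0.018 = 0.5940 m/d
Seepage velocity v = q / n = 0.5940 / 0.06 = 9.900 m/d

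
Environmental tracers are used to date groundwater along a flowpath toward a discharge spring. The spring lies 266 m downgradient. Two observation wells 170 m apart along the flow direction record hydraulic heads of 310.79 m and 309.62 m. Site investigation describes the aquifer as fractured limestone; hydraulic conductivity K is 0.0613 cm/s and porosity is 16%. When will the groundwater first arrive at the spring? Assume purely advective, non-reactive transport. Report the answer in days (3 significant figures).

117 days

Hydraulic gradient i = (310.79 − 309.62) / 170 = 1.17 / 170 = 0.006882
K = 0.0613 cm/s × 864 = 52.96 m/d
q = Ki = 52.96 × 0.006882 = 0.3645 m/d
Average linear velocity = 0.3645 / 0.16 = 2.278 m/d
t = L / v = 266 / 2.278 = 116.8 d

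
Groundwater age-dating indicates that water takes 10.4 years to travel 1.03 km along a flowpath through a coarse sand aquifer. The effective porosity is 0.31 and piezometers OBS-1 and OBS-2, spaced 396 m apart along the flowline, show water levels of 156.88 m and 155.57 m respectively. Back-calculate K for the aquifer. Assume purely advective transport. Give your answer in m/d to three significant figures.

25.4 m/d

Hydraulic gradient i = (156.88 − 155.57) / 396 = 1.31 / 396 = 0.003308
t = 10.4 years = 3796 d
L = 1.03 km = 1030 m
v = L / t = 1030 / 3796 = 0.2713 m/d
K = v · n / i = 0.2713 × 0.31 / 0.003308 = 25.4 m/d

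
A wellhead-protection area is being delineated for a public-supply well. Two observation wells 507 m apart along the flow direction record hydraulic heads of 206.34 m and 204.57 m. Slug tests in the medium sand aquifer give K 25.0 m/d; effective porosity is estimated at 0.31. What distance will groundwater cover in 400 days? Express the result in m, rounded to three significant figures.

Hydraulic gradient i = (206.34 − 204.57) / 507 = 1.77 / 507 = 0.003491
q = Ki = 25.0 × 0.003491 = 0.08728 m/d
v = Ki/n = 25.0·0.003491/0.31 = 0.2815 m/d
L = v × T = 0.2815 × 400 = 112.6 m

113 m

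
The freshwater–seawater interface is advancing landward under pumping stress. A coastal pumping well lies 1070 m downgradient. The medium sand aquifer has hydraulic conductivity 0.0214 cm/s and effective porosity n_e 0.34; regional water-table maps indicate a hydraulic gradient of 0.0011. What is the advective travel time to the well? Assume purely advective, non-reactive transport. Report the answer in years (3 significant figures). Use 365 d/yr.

K = 0.0214 cm/s × 864 = 18.49 m/d
Darcy flux q = K·i = 18.49 × 0.0011 = 0.02034 m/d
Average linear velocity = 0.02034 / 0.34 = 0.05982 m/d
t = L / v = 1070 / 0.05982 = 17890 d
   = 17890 / 365 = 49.0 yr

49.0 years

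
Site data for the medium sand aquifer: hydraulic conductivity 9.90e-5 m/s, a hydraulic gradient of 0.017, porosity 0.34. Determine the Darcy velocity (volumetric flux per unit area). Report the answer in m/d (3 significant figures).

0.145 m/d

K = 9.90e-5 m/s × 86400 s/d = 8.554 m/d
Darcy flux q = K·i = 8.554 × 0.017 = 0.1454 m/d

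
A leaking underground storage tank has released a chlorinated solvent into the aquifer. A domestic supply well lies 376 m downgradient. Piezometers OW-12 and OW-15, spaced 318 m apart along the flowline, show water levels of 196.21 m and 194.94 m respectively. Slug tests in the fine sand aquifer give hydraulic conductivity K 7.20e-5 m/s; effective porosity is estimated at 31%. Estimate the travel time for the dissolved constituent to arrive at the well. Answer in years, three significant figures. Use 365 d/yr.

12.9 years

Hydraulic gradient i = (196.21 − 194.94) / 318 = 1.27 / 318 = 0.003994
K = 7.20e-5 m/s × 86400 s/d = 6.221 m/d
q = Ki = 6.221 × 0.003994 = 0.02484 m/d
Seepage velocity v = q / n = 0.02484 / 0.31 = 0.08014 m/d
t = L / v = 376 / 0.08014 = 4692 d
   = 4692 / 365 = 12.9 yr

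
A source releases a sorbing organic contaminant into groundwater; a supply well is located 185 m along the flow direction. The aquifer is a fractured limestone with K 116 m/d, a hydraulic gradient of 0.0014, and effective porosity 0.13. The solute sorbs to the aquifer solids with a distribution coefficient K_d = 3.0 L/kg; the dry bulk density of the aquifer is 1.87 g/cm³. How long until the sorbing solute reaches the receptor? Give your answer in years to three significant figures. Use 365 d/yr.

Specific discharge q = 116 × 0.0014 = 0.1624 m/d
Seepage velocity v = q / n = 0.1624 / 0.13 = 1.249 m/d
Retardation R = 1 + ρ_b·K_d/n = 1 + 1.87×3.0/0.13 = 44.15
Contaminant velocity v_c = v/R = 1.249/44.15 = 0.02829 m/d
t = L/v_c = 185/0.02829 = 6539 d
   = 6539/365 = 17.9 yr

17.9 years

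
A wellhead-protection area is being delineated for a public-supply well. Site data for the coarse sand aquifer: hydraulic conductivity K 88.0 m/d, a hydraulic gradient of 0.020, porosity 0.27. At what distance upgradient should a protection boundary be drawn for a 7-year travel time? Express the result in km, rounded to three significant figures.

Darcy flux q = K·i = 88.0 × 0.020 = 1.760 m/d
Seepage velocity v = q / n = 1.760 / 0.27 = 6.519 m/d
T = 7 yr × 365 = 2555 d
L = v × T = 6.519 × 2555 = 16650 m
   = 16.7 km

16.7 km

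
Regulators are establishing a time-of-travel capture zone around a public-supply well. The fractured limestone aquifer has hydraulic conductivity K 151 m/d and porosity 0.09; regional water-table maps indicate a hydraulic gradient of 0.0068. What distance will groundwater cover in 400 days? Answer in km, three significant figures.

Darcy flux q = K·i = 151 × 0.0068 = 1.027 m/d
v = Ki/n = 151·0.0068/0.09 = 11.41 m/d
L = v × T = 11.41 × 400 = 4564 m
   = 4.56 km

4.56 km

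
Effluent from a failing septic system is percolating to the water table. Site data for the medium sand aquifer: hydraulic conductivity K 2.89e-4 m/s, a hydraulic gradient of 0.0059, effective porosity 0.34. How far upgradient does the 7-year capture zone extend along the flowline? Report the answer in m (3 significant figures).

K = 2.89e-4 m/s × 86400 s/d = 24.97 m/d
Specific discharge q = 24.97 × 0.0059 = 0.1473 m/d
v = Ki/n = 24.97·0.0059/0.34 = 0.4333 m/d
T = 7 yr × 365 = 2555 d
L = v × T = 0.4333 × 2555 = 1107 m

1110 m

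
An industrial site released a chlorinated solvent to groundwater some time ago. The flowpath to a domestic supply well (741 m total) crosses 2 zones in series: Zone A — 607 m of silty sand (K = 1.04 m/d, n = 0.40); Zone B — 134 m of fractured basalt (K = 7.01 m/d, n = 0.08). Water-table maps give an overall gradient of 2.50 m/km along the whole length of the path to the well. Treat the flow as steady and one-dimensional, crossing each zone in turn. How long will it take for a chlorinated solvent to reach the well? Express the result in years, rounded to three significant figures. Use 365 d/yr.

226 years

Continuity: the same q passes through each zone, so ΔH = q·Σ(L_j/K_j) — the zones act as resistances in series.
Σ(L/K) = 607/1.04 + 134/7.01 = 583.7 + 19.12 = 602.8 d
K_eq = L_total / Σ(L/K) = 741 / 602.8 = 1.229 m/d
q = K_eq · i = 1.229 × 0.0025 = 0.003073 m/d (same in every zone)
Zone A: v = q/n = 0.003073/0.40 = 0.007683 m/d → t_A = 607/0.007683 = 79000 d
Zone B: v = q/n = 0.003073/0.08 = 0.03842 m/d → t_B = 134/0.03842 = 3488 d
Total t = 79000 + 3488 = 82490 d
   = 82490 / 365 = 226 yr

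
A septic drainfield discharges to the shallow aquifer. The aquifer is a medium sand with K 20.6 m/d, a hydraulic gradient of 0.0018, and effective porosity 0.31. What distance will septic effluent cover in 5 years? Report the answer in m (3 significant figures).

q = Ki = 20.6 × 0.0018 = 0.03708 m/d
Average linear velocity = 0.03708 / 0.31 = 0.1196 m/d
T = 5 yr × 365 = 1825 d
L = v × T = 0.1196 × 1825 = 218.3 m

218 m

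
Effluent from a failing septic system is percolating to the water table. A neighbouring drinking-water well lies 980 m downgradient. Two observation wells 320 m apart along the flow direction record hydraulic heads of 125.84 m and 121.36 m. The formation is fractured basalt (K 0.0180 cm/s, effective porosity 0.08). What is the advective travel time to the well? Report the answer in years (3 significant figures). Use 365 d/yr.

0.987 years

Hydraulic gradient i = (125.84 − 121.36) / 320 = 4.48 / 320 = 0.01400
K = 0.0180 cm/s × 864 = 15.55 m/d
Specific discharge q = 15.55 × 0.01400 = 0.2177 m/d
Seepage velocity v = q / n = 0.2177 / 0.08 = 2.722 m/d
t = L / v = 980 / 2.722 = 360.1 d
   = 360.1 / 365 = 0.987 yr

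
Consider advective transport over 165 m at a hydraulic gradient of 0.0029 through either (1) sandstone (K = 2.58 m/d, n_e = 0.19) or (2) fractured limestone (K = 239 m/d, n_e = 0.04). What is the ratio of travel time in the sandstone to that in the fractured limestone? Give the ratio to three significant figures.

440

Unit 1 (sandstone): v = 2.58×0.0029/0.19 = 0.03938 m/d, t = 165/0.03938 = 4190 d
Unit 2 (fractured limestone): v = 239×0.0029/0.04 = 17.33 m/d, t = 165/17.33 = 9.522 d
t(sandstone) / t(fractured limestone) = 4190/9.522 = 440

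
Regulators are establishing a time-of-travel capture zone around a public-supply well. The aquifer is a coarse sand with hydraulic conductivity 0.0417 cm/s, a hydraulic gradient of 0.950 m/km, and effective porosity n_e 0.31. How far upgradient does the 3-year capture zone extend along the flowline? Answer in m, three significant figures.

121 m

K = 0.0417 cm/s × 864 = 36.03 m/d
Darcy flux q = K·i = 36.03 × 9.5e-4 = 0.03423 m/d
v = Ki/n = 36.03·9.5e-4/0.31 = 0.1104 m/d
T = 3 yr × 365 = 1095 d
L = v × T = 0.1104 × 1095 = 120.9 m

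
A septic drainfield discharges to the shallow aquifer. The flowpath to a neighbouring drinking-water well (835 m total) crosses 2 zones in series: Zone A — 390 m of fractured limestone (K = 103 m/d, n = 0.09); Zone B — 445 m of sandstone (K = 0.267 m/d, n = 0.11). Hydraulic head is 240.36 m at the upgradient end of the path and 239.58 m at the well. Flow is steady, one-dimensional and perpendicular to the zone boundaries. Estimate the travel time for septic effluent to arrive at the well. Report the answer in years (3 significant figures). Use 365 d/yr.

493 years

Total head drop ΔH = 240.36 − 239.58 = 0.78 m
Continuity: the same q passes through each zone, so ΔH = q·Σ(L_j/K_j) — the zones act as resistances in series.
Σ(L/K) = 390/103 + 445/0.267 = 3.786 + 1667 = 1670 d
q = ΔH / Σ(L/K) = 0.78 / 1670 = 4.669e-4 m/d (same in every zone)
Zone A: v = q/n = 4.669e-4/0.09 = 0.005188 m/d → t_A = 390/0.005188 = 75170 d
Zone B: v = q/n = 4.669e-4/0.11 = 0.004245 m/d → t_B = 445/0.004245 = 104800 d
Total t = 75170 + 104800 = 180000 d
   = 180000 / 365 = 493 yr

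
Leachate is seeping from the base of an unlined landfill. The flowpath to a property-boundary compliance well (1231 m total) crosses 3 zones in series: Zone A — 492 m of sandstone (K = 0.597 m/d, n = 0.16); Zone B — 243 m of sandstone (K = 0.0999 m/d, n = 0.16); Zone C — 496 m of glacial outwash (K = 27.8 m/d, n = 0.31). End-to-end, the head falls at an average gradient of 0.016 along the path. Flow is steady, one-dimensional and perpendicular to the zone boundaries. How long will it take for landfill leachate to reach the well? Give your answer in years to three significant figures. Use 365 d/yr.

124 years

For zones in series the flux q is common to all zones; the equivalent conductivity is the harmonic (thickness-weighted) mean, K_eq = L_total / Σ(L_j/K_j).
Σ(L/K) = 492/0.597 + 243/0.0999 + 496/27.8 = 824.1 + 2432 + 17.84 = 3274 d
K_eq = L_total / Σ(L/K) = 1231 / 3274 = 0.3759 m/d
q = K_eq · i = 0.3759 × 0.016 = 0.006015 m/d (same in every zone)
Zone A: v = q/n = 0.006015/0.16 = 0.03759 m/d → t_A = 492/0.03759 = 13090 d
Zone B: v = q/n = 0.006015/0.16 = 0.03759 m/d → t_B = 243/0.03759 = 6464 d
Zone C: v = q/n = 0.006015/0.31 = 0.01940 m/d → t_C = 496/0.01940 = 25560 d
Total t = 13090 + 6464 + 25560 = 45110 d
   = 45110 / 365 = 124 yr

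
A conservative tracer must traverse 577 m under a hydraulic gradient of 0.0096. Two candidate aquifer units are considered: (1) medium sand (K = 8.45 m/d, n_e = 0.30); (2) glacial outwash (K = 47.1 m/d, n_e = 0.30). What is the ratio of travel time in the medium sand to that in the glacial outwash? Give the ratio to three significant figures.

5.57

Unit 1 (medium sand): v = 8.45×0.0096/0.30 = 0.2704 m/d, t = 577/0.2704 = 2134 d
Unit 2 (glacial outwash): v = 47.1×0.0096/0.30 = 1.507 m/d, t = 577/1.507 = 382.8 d
t(medium sand) / t(glacial outwash) = 2134/382.8 = 5.57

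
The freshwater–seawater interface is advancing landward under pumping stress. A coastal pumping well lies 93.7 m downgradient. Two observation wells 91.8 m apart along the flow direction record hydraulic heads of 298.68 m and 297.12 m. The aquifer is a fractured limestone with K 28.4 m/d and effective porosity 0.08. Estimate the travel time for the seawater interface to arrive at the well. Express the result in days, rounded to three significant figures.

Hydraulic gradient i = (298.68 − 297.12) / 91.8 = 1.56 / 91.8 = 0.01699
Specific discharge q = 28.4 × 0.01699 = 0.4826 m/d
v_s = q/n_e = 0.4826/0.08 = 6.033 m/d
t = L / v = 93.7 / 6.033 = 15.53 d

15.5 days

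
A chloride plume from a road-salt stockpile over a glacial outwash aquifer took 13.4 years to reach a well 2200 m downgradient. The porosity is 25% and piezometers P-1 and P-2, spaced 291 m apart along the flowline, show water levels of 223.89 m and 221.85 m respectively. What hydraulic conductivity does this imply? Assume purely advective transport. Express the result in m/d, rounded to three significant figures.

Hydraulic gradient i = (223.89 − 221.85) / 291 = 2.04 / 291 = 0.007010
t = 13.4 years = 4891 d
v = L / t = 2200 / 4891 = 0.4498 m/d
K = v · n / i = 0.4498 × 0.25 / 0.007010 = 16.0 m/d

16.0 m/d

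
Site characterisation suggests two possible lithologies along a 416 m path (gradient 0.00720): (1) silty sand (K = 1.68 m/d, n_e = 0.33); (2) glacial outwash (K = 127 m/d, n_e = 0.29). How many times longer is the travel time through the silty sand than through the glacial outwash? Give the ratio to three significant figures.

86.0

Unit 1 (silty sand): v = 1.68×0.0072/0.33 = 0.03665 m/d, t = 416/0.03665 = 11350 d
Unit 2 (glacial outwash): v = 127×0.0072/0.29 = 3.153 m/d, t = 416/3.153 = 131.9 d
t(silty sand) / t(glacial outwash) = 11350/131.9 = 86.0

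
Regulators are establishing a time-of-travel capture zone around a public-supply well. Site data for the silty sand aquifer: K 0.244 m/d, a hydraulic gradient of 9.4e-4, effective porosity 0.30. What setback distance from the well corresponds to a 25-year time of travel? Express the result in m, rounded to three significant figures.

6.98 m

Specific discharge q = 0.244 × 9.4e-4 = 2.294e-4 m/d
v_s = q/n_e = 2.294e-4/0.30 = 7.645e-4 m/d
T = 25 yr × 365 = 9125 d
L = v × T = 7.645e-4 × 9125 = 6.976 m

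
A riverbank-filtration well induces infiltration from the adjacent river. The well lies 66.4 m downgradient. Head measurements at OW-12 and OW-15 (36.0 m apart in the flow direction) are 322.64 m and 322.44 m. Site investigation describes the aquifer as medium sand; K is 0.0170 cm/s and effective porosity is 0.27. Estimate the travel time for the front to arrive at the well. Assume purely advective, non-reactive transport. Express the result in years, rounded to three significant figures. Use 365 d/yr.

0.602 years

Hydraulic gradient i = (322.64 − 322.44) / 36.0 = 0.20 / 36.0 = 0.005556
K = 0.0170 cm/s × 864 = 14.69 m/d
Specific discharge q = 14.69 × 0.005556 = 0.08160 m/d
Average linear velocity = 0.08160 / 0.27 = 0.3022 m/d
t = L / v = 66.4 / 0.3022 = 219.7 d
   = 219.7 / 365 = 0.602 yr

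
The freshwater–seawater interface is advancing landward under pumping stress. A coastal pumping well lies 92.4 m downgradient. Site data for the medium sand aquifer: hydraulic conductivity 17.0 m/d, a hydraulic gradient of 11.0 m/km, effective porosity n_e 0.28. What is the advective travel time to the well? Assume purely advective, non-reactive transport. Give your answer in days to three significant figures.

q = Ki = 17.0 × 0.011 = 0.1870 m/d
v_s = q/n_e = 0.1870/0.28 = 0.6679 m/d
t = L / v = 92.4 / 0.6679 = 138.4 d

138 days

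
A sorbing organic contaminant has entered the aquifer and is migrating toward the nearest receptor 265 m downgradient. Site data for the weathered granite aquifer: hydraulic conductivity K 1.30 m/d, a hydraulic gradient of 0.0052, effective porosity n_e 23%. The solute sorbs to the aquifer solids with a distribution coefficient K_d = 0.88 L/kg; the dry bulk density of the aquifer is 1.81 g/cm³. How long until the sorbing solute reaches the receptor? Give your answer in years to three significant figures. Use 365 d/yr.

Darcy flux q = K·i = 1.30 × 0.0052 = 0.006760 m/d
Average linear velocity = 0.006760 / 0.23 = 0.02939 m/d
Retardation R = 1 + ρ_b·K_d/n = 1 + 1.81×0.88/0.23 = 7.925
Contaminant velocity v_c = v/R = 0.02939/7.925 = 0.003709 m/d
t = L/v_c = 265/0.003709 = 71460 d
   = 71460/365 = 196 yr

196 years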